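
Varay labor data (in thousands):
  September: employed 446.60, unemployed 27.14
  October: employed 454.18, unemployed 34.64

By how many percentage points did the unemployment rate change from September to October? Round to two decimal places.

September: labor force = 446.60 + 27.14 = 473.74; u = 27.14/473.74 = 5.73%.
October: labor force = 454.18 + 34.64 = 488.82; u = 34.64/488.82 = 7.09%.
Change = 7.09% − 5.73% = +1.36 pp.

The unemployment rate changed by +1.36 percentage points.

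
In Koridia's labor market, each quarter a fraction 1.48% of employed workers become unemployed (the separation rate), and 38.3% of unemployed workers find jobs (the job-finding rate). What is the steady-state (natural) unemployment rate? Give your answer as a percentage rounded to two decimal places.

At steady state the flows balance: s·E = f·U, so U/(E+U) = s/(s+f).
u* = 1.48 / (1.48 + 38.3) = 1.48 / 39.78 = 3.72%.

Steady-state unemployment rate ≈ 3.72%.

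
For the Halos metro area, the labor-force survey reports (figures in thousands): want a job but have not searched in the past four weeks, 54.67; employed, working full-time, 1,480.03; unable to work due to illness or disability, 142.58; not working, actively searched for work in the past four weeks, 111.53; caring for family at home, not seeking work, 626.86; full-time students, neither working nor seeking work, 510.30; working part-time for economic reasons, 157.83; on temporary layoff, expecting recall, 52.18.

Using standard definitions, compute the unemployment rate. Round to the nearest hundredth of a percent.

Employed = 1,480.03 + 157.83 = 1,637.86 thousand (anyone who worked, including part-time for economic reasons, counts as employed).
Unemployed = 111.53 + 52.18 = 163.71 thousand (jobless and actively searching, or on temporary layoff).
Labor force = 1,637.86 + 163.71 = 1,801.57 thousand.
Unemployment rate = 163.71 / 1,801.57 = 9.09%.

Unemployment rate ≈ 9.09%.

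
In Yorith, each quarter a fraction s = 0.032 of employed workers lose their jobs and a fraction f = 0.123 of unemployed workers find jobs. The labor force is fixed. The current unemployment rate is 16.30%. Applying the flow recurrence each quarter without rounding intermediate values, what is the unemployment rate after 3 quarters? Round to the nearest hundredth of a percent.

Unemployment rate after three quarters ≈ 18.02%.

With a fixed labor force, u_{t+1} = u_t + s·(1−u_t) − f·u_t = u_t·(1−s−f) + s.
Here 1−s−f = 0.845 and s = 0.032.
u_1 = 0.163000 × 0.845 + 0.032 = 0.169735.
u_2 = 0.169735 × 0.845 + 0.032 = 0.175426.
u_3 = 0.175426 × 0.845 + 0.032 = 0.180235.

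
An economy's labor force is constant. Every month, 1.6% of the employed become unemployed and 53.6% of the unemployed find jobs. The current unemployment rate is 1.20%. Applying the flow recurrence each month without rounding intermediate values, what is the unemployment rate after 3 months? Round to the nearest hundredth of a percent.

With a fixed labor force, u_{t+1} = u_t + s·(1−u_t) − f·u_t = u_t·(1−s−f) + s.
Here 1−s−f = 0.448 and s = 0.016.
u_1 = 0.012000 × 0.448 + 0.016 = 0.021376.
u_2 = 0.021376 × 0.448 + 0.016 = 0.025576.
u_3 = 0.025576 × 0.448 + 0.016 = 0.027458.

Unemployment rate after three months ≈ 2.75%.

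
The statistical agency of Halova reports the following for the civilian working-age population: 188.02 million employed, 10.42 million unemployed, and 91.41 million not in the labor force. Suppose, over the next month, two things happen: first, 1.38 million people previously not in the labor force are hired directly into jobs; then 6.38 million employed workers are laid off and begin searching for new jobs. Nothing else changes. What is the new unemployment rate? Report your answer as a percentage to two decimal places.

New unemployment rate ≈ 8.41%.

Initially, labor force = 188.02 + 10.42 = 198.44 million, so u = 10.42/198.44 = 5.25%.
After the first change, employed and labor force both rise by 1.38; unemployed unchanged → E = 189.40, U = 10.42, labor force = 199.82 million.
After the second change, employed falls and unemployed rises by 6.38; labor force unchanged → E = 183.02, U = 16.80, labor force = 199.82 million.
New unemployment rate = 16.80 / 199.82 = 8.41%.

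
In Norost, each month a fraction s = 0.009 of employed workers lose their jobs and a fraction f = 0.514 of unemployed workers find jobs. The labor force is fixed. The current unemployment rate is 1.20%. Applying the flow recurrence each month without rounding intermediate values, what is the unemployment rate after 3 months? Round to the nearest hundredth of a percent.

With a fixed labor force, u_{t+1} = u_t + s·(1−u_t) − f·u_t = u_t·(1−s−f) + s.
Here 1−s−f = 0.477 and s = 0.009.
u_1 = 0.012000 × 0.477 + 0.009 = 0.014724.
u_2 = 0.014724 × 0.477 + 0.009 = 0.016023.
u_3 = 0.016023 × 0.477 + 0.009 = 0.016643.

Unemployment rate after three months ≈ 1.66%.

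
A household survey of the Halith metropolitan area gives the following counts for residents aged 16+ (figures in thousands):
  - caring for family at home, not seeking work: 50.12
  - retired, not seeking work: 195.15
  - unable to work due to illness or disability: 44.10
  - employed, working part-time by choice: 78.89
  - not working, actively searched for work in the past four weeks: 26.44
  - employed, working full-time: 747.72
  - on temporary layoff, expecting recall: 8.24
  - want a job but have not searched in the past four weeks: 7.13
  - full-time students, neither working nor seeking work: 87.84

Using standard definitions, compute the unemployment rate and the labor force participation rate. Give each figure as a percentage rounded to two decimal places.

Unemployment rate ≈ 4.03%; labor force participation rate ≈ 69.14%.

Employed = 78.89 + 747.72 = 826.61 thousand.
Unemployed = 26.44 + 8.24 = 34.68 thousand (jobless and actively searching, or on temporary layoff).
Labor force = 826.61 + 34.68 = 861.29 thousand.
Not in labor force = 50.12 + 195.15 + 44.10 + 7.13 + 87.84 = 384.34 thousand (those not working and not actively searching are outside the labor force — including those who want a job but have given up searching).
Civilian working-age population = 861.29 + 384.34 = 1,245.63 thousand.
Unemployment rate = 34.68 / 861.29 = 4.03%.
Labor force participation rate = 861.29 / 1,245.63 = 69.14%.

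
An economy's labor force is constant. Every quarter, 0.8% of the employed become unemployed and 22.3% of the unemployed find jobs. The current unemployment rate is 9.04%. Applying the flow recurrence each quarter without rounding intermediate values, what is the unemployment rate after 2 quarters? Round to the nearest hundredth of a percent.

Unemployment rate after two quarters ≈ 6.76%.

With a fixed labor force, u_{t+1} = u_t + s·(1−u_t) − f·u_t = u_t·(1−s−f) + s.
Here 1−s−f = 0.769 and s = 0.008.
u_1 = 0.090400 × 0.769 + 0.008 = 0.077518.
u_2 = 0.077518 × 0.769 + 0.008 = 0.067611.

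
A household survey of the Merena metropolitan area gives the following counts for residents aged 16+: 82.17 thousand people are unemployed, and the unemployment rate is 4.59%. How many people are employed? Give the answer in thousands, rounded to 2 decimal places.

Labor force = U / u = 82.17 / 0.0459 ≈ 1,790.20 thousand.
Employed = labor force − unemployed = 1,790.20 − 82.17 = 1,708.03 thousand.

About 1,708.03 thousand are employed.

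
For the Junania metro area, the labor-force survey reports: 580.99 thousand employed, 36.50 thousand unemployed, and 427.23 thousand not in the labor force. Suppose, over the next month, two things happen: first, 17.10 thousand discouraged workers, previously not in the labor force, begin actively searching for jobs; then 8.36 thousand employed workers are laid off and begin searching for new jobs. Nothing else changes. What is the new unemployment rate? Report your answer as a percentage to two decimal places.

New unemployment rate ≈ 9.76%.

Initially, labor force = 580.99 + 36.50 = 617.49 thousand, so u = 36.50/617.49 = 5.91%.
After the first change, unemployed and labor force both rise by 17.10 → E = 580.99, U = 53.60, labor force = 634.59 thousand.
After the second change, employed falls and unemployed rises by 8.36; labor force unchanged → E = 572.63, U = 61.96, labor force = 634.59 thousand.
New unemployment rate = 61.96 / 634.59 = 9.76%.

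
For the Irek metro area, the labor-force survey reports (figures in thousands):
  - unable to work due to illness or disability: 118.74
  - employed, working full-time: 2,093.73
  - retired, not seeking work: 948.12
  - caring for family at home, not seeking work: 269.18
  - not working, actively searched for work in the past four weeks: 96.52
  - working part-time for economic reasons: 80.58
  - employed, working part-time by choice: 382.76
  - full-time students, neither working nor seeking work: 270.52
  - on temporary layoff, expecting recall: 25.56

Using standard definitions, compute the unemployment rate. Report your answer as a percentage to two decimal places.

Employed = 2,093.73 + 80.58 + 382.76 = 2,557.07 thousand (anyone who worked, including part-time for economic reasons, counts as employed).
Unemployed = 96.52 + 25.56 = 122.08 thousand (jobless and actively searching, or on temporary layoff).
Labor force = 2,557.07 + 122.08 = 2,679.15 thousand.
Unemployment rate = 122.08 / 2,679.15 = 4.56%.

Unemployment rate ≈ 4.56%.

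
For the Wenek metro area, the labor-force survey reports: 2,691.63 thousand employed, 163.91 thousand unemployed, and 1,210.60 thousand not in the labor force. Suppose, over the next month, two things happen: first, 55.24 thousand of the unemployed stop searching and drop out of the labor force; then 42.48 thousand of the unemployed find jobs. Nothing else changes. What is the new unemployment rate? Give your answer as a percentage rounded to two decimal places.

Initially, labor force = 2,691.63 + 163.91 = 2,855.54 thousand, so u = 163.91/2,855.54 = 5.74%.
After the first change, unemployed and labor force both fall by 55.24 → E = 2,691.63, U = 108.67, labor force = 2,800.30 thousand.
After the second change, unemployed falls and employed rises by 42.48; labor force unchanged → E = 2,734.11, U = 66.19, labor force = 2,800.30 thousand.
New unemployment rate = 66.19 / 2,800.30 = 2.36%.

New unemployment rate ≈ 2.36%.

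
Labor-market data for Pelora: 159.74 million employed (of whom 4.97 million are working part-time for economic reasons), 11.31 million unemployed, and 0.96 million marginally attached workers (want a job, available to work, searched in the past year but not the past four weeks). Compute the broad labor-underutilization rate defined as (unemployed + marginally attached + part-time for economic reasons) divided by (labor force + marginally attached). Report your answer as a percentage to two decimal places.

Labor force = 159.74 + 11.31 = 171.05 million.
Numerator = 11.31 + 0.96 + 4.97 = 17.24 million.
Denominator = 171.05 + 0.96 = 172.01 million.
Broad rate = 17.24 / 172.01 = 10.02%.

Broad underutilization rate ≈ 10.02%.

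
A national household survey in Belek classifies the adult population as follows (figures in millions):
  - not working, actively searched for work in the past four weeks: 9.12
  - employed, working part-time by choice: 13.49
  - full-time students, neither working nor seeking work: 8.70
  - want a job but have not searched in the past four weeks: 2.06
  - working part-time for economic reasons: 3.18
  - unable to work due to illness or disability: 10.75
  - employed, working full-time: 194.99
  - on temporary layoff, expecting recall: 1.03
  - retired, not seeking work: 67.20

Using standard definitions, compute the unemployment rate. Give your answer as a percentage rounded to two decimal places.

Unemployment rate ≈ 4.58%.

Employed = 13.49 + 3.18 + 194.99 = 211.66 million (anyone who worked, including part-time for economic reasons, counts as employed).
Unemployed = 9.12 + 1.03 = 10.15 million (jobless and actively searching, or on temporary layoff).
Labor force = 211.66 + 10.15 = 221.81 million.
Unemployment rate = 10.15 / 221.81 = 4.58%.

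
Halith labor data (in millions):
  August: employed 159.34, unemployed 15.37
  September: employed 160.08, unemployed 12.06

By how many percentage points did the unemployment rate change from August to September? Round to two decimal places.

August: labor force = 159.34 + 15.37 = 174.71; u = 15.37/174.71 = 8.80%.
September: labor force = 160.08 + 12.06 = 172.14; u = 12.06/172.14 = 7.01%.
Change = 7.01% − 8.80% = −1.79 pp.

The unemployment rate changed by −1.79 percentage points.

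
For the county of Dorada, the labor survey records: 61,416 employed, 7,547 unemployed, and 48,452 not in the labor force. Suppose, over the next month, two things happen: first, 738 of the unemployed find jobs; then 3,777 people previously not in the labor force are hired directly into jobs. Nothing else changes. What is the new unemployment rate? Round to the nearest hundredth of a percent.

New unemployment rate ≈ 9.36%.

Initially, labor force = 61,416 + 7,547 = 68,963, so u = 7,547/68,963 = 10.94%.
After the first change, unemployed falls and employed rises by 738; labor force unchanged → E = 62,154, U = 6,809, labor force = 68,963.
After the second change, employed and labor force both rise by 3,777; unemployed unchanged → E = 65,931, U = 6,809, labor force = 72,740.
New unemployment rate = 6,809 / 72,740 = 9.36%.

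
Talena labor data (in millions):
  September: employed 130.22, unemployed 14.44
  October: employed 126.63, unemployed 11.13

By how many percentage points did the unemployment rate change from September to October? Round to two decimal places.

The unemployment rate changed by −1.90 percentage points.

September: labor force = 130.22 + 14.44 = 144.66; u = 14.44/144.66 = 9.98%.
October: labor force = 126.63 + 11.13 = 137.76; u = 11.13/137.76 = 8.08%.
Change = 8.08% − 9.98% = −1.90 pp.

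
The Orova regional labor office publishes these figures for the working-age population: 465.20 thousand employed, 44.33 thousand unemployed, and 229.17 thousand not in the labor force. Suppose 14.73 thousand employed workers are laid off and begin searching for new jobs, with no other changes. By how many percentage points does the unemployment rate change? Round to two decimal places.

The unemployment rate changes by +2.89 percentage points.

Initially, labor force = 465.20 + 44.33 = 509.53 thousand, so u = 44.33/509.53 = 8.70%.
After the change, employed falls and unemployed rises by 14.73; labor force unchanged → E = 450.47, U = 59.06, labor force = 509.53 thousand.
New unemployment rate = 59.06 / 509.53 = 11.59%.
Change = 11.59% − 8.70% = +2.89 percentage points.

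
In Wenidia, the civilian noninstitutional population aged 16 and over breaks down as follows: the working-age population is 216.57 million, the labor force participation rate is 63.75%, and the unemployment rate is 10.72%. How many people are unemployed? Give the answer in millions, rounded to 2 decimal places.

Labor force = 0.6375 × 216.57 = 138.06 million.
Unemployed = 0.1072 × 138.06 ≈ 14.80 million.

About 14.80 million are unemployed.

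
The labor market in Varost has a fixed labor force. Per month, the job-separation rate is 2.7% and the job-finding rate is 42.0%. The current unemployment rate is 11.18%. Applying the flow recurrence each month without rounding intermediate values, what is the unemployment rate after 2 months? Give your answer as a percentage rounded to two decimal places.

With a fixed labor force, u_{t+1} = u_t + s·(1−u_t) − f·u_t = u_t·(1−s−f) + s.
Here 1−s−f = 0.553 and s = 0.027.
u_1 = 0.111800 × 0.553 + 0.027 = 0.088825.
u_2 = 0.088825 × 0.553 + 0.027 = 0.076120.

Unemployment rate after two months ≈ 7.61%.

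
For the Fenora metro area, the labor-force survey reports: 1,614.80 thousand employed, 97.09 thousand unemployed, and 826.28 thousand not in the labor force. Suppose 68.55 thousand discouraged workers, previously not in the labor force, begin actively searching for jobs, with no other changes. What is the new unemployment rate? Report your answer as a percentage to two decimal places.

Initially, labor force = 1,614.80 + 97.09 = 1,711.89 thousand, so u = 97.09/1,711.89 = 5.67%.
After the change, unemployed and labor force both rise by 68.55 → E = 1,614.80, U = 165.64, labor force = 1,780.44 thousand.
New unemployment rate = 165.64 / 1,780.44 = 9.30%.

New unemployment rate ≈ 9.30%.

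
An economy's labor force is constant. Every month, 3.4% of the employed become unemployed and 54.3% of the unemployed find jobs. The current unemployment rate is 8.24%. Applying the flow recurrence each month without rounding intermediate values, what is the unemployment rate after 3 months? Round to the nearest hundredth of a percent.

Unemployment rate after three months ≈ 6.07%.

With a fixed labor force, u_{t+1} = u_t + s·(1−u_t) − f·u_t = u_t·(1−s−f) + s.
Here 1−s−f = 0.423 and s = 0.034.
u_1 = 0.082400 × 0.423 + 0.034 = 0.068855.
u_2 = 0.068855 × 0.423 + 0.034 = 0.063126.
u_3 = 0.063126 × 0.423 + 0.034 = 0.060702.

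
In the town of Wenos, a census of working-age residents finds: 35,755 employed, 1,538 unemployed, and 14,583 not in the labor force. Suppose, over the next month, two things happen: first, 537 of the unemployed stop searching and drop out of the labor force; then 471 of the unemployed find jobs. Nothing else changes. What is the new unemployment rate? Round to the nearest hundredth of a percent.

New unemployment rate ≈ 1.44%.

Initially, labor force = 35,755 + 1,538 = 37,293, so u = 1,538/37,293 = 4.12%.
After the first change, unemployed and labor force both fall by 537 → E = 35,755, U = 1,001, labor force = 36,756.
After the second change, unemployed falls and employed rises by 471; labor force unchanged → E = 36,226, U = 530, labor force = 36,756.
New unemployment rate = 530 / 36,756 = 1.44%.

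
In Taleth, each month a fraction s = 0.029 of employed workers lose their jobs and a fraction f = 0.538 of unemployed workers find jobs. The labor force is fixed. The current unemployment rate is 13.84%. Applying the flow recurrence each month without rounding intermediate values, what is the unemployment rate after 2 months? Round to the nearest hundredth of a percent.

Unemployment rate after two months ≈ 6.75%.

With a fixed labor force, u_{t+1} = u_t + s·(1−u_t) − f·u_t = u_t·(1−s−f) + s.
Here 1−s−f = 0.433 and s = 0.029.
u_1 = 0.138400 × 0.433 + 0.029 = 0.088927.
u_2 = 0.088927 × 0.433 + 0.029 = 0.067505.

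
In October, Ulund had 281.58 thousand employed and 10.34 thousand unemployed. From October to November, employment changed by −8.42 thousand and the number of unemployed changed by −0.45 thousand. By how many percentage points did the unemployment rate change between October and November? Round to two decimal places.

October: labor force = 281.58 + 10.34 = 291.92; u = 10.34/291.92 = 3.54%.
November: labor force = 273.16 + 9.89 = 283.05; u = 9.89/283.05 = 3.49%.
Change = 3.49% − 3.54% = −0.05 pp.

The unemployment rate changed by −0.05 percentage points.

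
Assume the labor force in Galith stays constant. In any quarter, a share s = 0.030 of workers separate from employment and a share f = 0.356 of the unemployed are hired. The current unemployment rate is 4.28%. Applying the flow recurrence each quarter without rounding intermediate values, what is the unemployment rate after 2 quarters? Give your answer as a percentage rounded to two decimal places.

Unemployment rate after two quarters ≈ 6.46%.

With a fixed labor force, u_{t+1} = u_t + s·(1−u_t) − f·u_t = u_t·(1−s−f) + s.
Here 1−s−f = 0.614 and s = 0.030.
u_1 = 0.042800 × 0.614 + 0.030 = 0.056279.
u_2 = 0.056279 × 0.614 + 0.030 = 0.064555.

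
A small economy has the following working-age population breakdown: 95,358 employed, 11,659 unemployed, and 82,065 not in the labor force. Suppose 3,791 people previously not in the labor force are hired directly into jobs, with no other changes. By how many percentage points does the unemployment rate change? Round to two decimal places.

The unemployment rate changes by −0.37 percentage points.

Initially, labor force = 95,358 + 11,659 = 107,017, so u = 11,659/107,017 = 10.89%.
After the change, employed and labor force both rise by 3,791; unemployed unchanged → E = 99,149, U = 11,659, labor force = 110,808.
New unemployment rate = 11,659 / 110,808 = 10.52%.
Change = 10.52% − 10.89% = −0.37 percentage points.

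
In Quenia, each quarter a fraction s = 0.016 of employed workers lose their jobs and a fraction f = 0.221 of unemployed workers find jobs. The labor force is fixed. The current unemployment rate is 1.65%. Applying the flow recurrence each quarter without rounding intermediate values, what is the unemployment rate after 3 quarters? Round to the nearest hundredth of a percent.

With a fixed labor force, u_{t+1} = u_t + s·(1−u_t) − f·u_t = u_t·(1−s−f) + s.
Here 1−s−f = 0.763 and s = 0.016.
u_1 = 0.016500 × 0.763 + 0.016 = 0.028590.
u_2 = 0.028590 × 0.763 + 0.016 = 0.037814.
u_3 = 0.037814 × 0.763 + 0.016 = 0.044852.

Unemployment rate after three quarters ≈ 4.49%.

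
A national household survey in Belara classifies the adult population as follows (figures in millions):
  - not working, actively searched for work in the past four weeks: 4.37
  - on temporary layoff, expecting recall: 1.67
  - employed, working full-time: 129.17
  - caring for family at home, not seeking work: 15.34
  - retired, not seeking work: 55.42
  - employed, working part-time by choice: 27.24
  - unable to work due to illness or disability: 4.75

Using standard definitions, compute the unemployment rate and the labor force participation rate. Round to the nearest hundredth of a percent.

Employed = 129.17 + 27.24 = 156.41 million.
Unemployed = 4.37 + 1.67 = 6.04 million (jobless and actively searching, or on temporary layoff).
Labor force = 156.41 + 6.04 = 162.45 million.
Not in labor force = 15.34 + 55.42 + 4.75 = 75.51 million (those not working and not actively searching are outside the labor force).
Civilian working-age population = 162.45 + 75.51 = 237.96 million.
Unemployment rate = 6.04 / 162.45 = 3.72%.
Labor force participation rate = 162.45 / 237.96 = 68.27%.

Unemployment rate ≈ 3.72%; labor force participation rate ≈ 68.27%.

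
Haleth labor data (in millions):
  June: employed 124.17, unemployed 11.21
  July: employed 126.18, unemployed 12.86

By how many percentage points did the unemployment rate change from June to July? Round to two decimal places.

June: labor force = 124.17 + 11.21 = 135.38; u = 11.21/135.38 = 8.28%.
July: labor force = 126.18 + 12.86 = 139.04; u = 12.86/139.04 = 9.25%.
Change = 9.25% − 8.28% = +0.97 pp.

The unemployment rate changed by +0.97 percentage points.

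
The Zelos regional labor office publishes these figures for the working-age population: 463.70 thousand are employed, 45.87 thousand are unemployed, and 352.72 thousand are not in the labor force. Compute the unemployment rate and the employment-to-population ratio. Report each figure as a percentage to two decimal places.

Unemployment rate ≈ 9.00%; employment-population ratio ≈ 53.78%.

Labor force = employed + unemployed = 463.70 + 45.87 = 509.57 thousand.
Working-age population = 509.57 + 352.72 = 862.29 thousand.
Unemployment rate = 45.87 / 509.57 = 9.00%.
Employment-population ratio = 463.70 / 862.29 = 53.78%.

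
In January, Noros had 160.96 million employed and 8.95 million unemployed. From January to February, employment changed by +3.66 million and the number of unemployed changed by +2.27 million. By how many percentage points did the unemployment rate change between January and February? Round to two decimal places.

January: labor force = 160.96 + 8.95 = 169.91; u = 8.95/169.91 = 5.27%.
February: labor force = 164.62 + 11.22 = 175.84; u = 11.22/175.84 = 6.38%.
Change = 6.38% − 5.27% = +1.11 pp.

The unemployment rate changed by +1.11 percentage points.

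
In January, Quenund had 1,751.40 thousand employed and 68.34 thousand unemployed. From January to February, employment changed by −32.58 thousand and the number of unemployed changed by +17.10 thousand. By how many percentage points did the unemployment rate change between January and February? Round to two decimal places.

The unemployment rate changed by +0.98 percentage points.

January: labor force = 1,751.40 + 68.34 = 1,819.74; u = 68.34/1,819.74 = 3.76%.
February: labor force = 1,718.82 + 85.44 = 1,804.26; u = 85.44/1,804.26 = 4.74%.
Change = 4.74% − 3.76% = +0.98 pp.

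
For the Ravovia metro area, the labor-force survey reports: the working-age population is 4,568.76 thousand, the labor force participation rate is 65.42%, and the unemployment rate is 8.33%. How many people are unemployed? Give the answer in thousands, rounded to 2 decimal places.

About 248.97 thousand are unemployed.

Labor force = 0.6542 × 4,568.76 = 2,988.88 thousand.
Unemployed = 0.0833 × 2,988.88 ≈ 248.97 thousand.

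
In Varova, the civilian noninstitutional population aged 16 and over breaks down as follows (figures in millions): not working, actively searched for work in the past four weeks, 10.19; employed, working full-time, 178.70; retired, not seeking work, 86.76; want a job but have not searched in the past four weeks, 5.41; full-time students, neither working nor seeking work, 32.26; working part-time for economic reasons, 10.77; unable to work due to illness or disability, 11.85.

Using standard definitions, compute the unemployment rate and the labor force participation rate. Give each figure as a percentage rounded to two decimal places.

Unemployment rate ≈ 5.10%; labor force participation rate ≈ 59.43%.

Employed = 178.70 + 10.77 = 189.47 million (anyone who worked, including part-time for economic reasons, counts as employed).
Unemployed = 10.19 million.
Labor force = 189.47 + 10.19 = 199.66 million.
Not in labor force = 86.76 + 5.41 + 32.26 + 11.85 = 136.28 million (those not working and not actively searching are outside the labor force — including those who want a job but have given up searching).
Civilian working-age population = 199.66 + 136.28 = 335.94 million.
Unemployment rate = 10.19 / 199.66 = 5.10%.
Labor force participation rate = 199.66 / 335.94 = 59.43%.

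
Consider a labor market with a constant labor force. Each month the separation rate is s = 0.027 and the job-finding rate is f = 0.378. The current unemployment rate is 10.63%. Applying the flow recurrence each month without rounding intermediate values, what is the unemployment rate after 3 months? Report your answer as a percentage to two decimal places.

Unemployment rate after three months ≈ 7.50%.

With a fixed labor force, u_{t+1} = u_t + s·(1−u_t) − f·u_t = u_t·(1−s−f) + s.
Here 1−s−f = 0.595 and s = 0.027.
u_1 = 0.106300 × 0.595 + 0.027 = 0.090248.
u_2 = 0.090248 × 0.595 + 0.027 = 0.080698.
u_3 = 0.080698 × 0.595 + 0.027 = 0.075015.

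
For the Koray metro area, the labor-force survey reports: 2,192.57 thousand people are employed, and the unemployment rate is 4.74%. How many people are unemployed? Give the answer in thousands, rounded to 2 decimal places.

Let U be the number unemployed. The labor force is E + U, and U/(E+U) = 0.0474.
So U = 0.0474 × 2,192.57 / (1 − 0.0474) = 103.9278 / 0.9526 ≈ 109.10 thousand.

About 109.10 thousand are unemployed.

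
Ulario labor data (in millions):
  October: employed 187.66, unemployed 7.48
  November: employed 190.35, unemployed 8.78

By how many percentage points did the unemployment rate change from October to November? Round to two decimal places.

The unemployment rate changed by +0.58 percentage points.

October: labor force = 187.66 + 7.48 = 195.14; u = 7.48/195.14 = 3.83%.
November: labor force = 190.35 + 8.78 = 199.13; u = 8.78/199.13 = 4.41%.
Change = 4.41% − 3.83% = +0.58 pp.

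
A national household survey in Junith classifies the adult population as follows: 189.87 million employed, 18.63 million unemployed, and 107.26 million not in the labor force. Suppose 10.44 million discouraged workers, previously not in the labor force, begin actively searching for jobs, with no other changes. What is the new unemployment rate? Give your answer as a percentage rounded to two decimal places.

Initially, labor force = 189.87 + 18.63 = 208.50 million, so u = 18.63/208.50 = 8.94%.
After the change, unemployed and labor force both rise by 10.44 → E = 189.87, U = 29.07, labor force = 218.94 million.
New unemployment rate = 29.07 / 218.94 = 13.28%.

New unemployment rate ≈ 13.28%.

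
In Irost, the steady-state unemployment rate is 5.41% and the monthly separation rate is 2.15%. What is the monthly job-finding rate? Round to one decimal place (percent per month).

Job-finding rate ≈ 37.6% per month.

From u* = s/(s+f): f = s·(1−u)/u.
f = 2.15 × (1 − 0.0541) / 0.0541 = 2.0337 / 0.0541 ≈ 37.6% per month.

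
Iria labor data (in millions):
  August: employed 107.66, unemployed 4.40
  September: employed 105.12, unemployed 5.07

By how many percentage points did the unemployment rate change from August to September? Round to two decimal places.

The unemployment rate changed by +0.67 percentage points.

August: labor force = 107.66 + 4.40 = 112.06; u = 4.40/112.06 = 3.93%.
September: labor force = 105.12 + 5.07 = 110.19; u = 5.07/110.19 = 4.60%.
Change = 4.60% − 3.93% = +0.67 pp.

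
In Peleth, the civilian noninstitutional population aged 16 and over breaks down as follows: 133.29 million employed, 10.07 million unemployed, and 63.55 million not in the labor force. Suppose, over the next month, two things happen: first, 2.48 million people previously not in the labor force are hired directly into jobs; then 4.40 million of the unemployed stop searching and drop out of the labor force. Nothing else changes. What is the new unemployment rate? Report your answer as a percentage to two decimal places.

Initially, labor force = 133.29 + 10.07 = 143.36 million, so u = 10.07/143.36 = 7.02%.
After the first change, employed and labor force both rise by 2.48; unemployed unchanged → E = 135.77, U = 10.07, labor force = 145.84 million.
After the second change, unemployed and labor force both fall by 4.40 → E = 135.77, U = 5.67, labor force = 141.44 million.
New unemployment rate = 5.67 / 141.44 = 4.01%.

New unemployment rate ≈ 4.01%.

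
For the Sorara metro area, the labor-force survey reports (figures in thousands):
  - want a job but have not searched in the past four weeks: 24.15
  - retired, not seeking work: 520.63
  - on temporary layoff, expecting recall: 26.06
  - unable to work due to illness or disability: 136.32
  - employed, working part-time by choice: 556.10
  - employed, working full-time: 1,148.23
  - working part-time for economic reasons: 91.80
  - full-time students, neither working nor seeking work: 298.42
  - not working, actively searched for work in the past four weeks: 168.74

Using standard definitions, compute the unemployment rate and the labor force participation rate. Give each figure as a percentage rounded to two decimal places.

Employed = 556.10 + 1,148.23 + 91.80 = 1,796.13 thousand (anyone who worked, including part-time for economic reasons, counts as employed).
Unemployed = 26.06 + 168.74 = 194.80 thousand (jobless and actively searching, or on temporary layoff).
Labor force = 1,796.13 + 194.80 = 1,990.93 thousand.
Not in labor force = 24.15 + 520.63 + 136.32 + 298.42 = 979.52 thousand (those not working and not actively searching are outside the labor force — including those who want a job but have given up searching).
Civilian working-age population = 1,990.93 + 979.52 = 2,970.45 thousand.
Unemployment rate = 194.80 / 1,990.93 = 9.78%.
Labor force participation rate = 1,990.93 / 2,970.45 = 67.02%.

Unemployment rate ≈ 9.78%; labor force participation rate ≈ 67.02%.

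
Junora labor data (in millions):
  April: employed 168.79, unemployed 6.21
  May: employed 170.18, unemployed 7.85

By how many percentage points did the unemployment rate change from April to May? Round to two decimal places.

April: labor force = 168.79 + 6.21 = 175.00; u = 6.21/175.00 = 3.55%.
May: labor force = 170.18 + 7.85 = 178.03; u = 7.85/178.03 = 4.41%.
Change = 4.41% − 3.55% = +0.86 pp.

The unemployment rate changed by +0.86 percentage points.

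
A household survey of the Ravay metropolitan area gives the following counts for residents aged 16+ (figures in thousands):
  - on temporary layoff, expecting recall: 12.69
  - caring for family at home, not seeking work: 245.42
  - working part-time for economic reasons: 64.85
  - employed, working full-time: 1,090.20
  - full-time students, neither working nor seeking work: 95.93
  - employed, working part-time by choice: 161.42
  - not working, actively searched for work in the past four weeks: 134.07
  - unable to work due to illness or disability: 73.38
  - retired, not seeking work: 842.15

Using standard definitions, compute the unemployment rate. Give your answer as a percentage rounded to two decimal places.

Unemployment rate ≈ 10.03%.

Employed = 64.85 + 1,090.20 + 161.42 = 1,316.47 thousand (anyone who worked, including part-time for economic reasons, counts as employed).
Unemployed = 12.69 + 134.07 = 146.76 thousand (jobless and actively searching, or on temporary layoff).
Labor force = 1,316.47 + 146.76 = 1,463.23 thousand.
Unemployment rate = 146.76 / 1,463.23 = 10.03%.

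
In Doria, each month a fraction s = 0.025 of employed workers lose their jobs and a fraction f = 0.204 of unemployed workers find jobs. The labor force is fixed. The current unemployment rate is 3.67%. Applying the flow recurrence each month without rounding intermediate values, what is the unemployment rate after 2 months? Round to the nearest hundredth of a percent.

With a fixed labor force, u_{t+1} = u_t + s·(1−u_t) − f·u_t = u_t·(1−s−f) + s.
Here 1−s−f = 0.771 and s = 0.025.
u_1 = 0.036700 × 0.771 + 0.025 = 0.053296.
u_2 = 0.053296 × 0.771 + 0.025 = 0.066091.

Unemployment rate after two months ≈ 6.61%.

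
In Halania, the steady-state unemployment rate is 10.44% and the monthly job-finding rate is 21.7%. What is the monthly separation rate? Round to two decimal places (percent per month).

Separation rate ≈ 2.53% per month.

From u* = s/(s+f): s = u·f/(1−u).
s = 0.1044 × 21.7 / (1 − 0.1044) = 2.2655 / 0.8956 ≈ 2.53% per month.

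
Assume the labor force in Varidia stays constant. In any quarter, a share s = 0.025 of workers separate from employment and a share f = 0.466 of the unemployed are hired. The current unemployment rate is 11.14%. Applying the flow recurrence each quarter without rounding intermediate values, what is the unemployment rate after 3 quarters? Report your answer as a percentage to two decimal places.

Unemployment rate after three quarters ≈ 5.89%.

With a fixed labor force, u_{t+1} = u_t + s·(1−u_t) − f·u_t = u_t·(1−s−f) + s.
Here 1−s−f = 0.509 and s = 0.025.
u_1 = 0.111400 × 0.509 + 0.025 = 0.081703.
u_2 = 0.081703 × 0.509 + 0.025 = 0.066587.
u_3 = 0.066587 × 0.509 + 0.025 = 0.058893.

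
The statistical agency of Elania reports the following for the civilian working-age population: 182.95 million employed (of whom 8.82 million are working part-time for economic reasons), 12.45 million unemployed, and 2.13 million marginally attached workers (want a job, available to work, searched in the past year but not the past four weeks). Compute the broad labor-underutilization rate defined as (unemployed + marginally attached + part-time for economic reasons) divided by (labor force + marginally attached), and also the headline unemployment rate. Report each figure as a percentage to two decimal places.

Labor force = 182.95 + 12.45 = 195.40 million.
Numerator = 12.45 + 2.13 + 8.82 = 23.40 million.
Denominator = 195.40 + 2.13 = 197.53 million.
Broad rate = 23.40 / 197.53 = 11.85%.
Headline unemployment rate = 12.45 / 195.40 = 6.37%.

Broad underutilization rate ≈ 11.85%; headline unemployment rate ≈ 6.37%.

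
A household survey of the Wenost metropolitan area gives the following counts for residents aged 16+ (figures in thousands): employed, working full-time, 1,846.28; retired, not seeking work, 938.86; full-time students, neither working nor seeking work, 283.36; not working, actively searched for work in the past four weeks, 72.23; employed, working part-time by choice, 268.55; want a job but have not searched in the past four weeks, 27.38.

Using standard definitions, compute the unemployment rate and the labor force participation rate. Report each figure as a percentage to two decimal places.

Unemployment rate ≈ 3.30%; labor force participation rate ≈ 63.64%.

Employed = 1,846.28 + 268.55 = 2,114.83 thousand.
Unemployed = 72.23 thousand.
Labor force = 2,114.83 + 72.23 = 2,187.06 thousand.
Not in labor force = 938.86 + 283.36 + 27.38 = 1,249.60 thousand (those not working and not actively searching are outside the labor force — including those who want a job but have given up searching).
Civilian working-age population = 2,187.06 + 1,249.60 = 3,436.66 thousand.
Unemployment rate = 72.23 / 2,187.06 = 3.30%.
Labor force participation rate = 2,187.06 / 3,436.66 = 63.64%.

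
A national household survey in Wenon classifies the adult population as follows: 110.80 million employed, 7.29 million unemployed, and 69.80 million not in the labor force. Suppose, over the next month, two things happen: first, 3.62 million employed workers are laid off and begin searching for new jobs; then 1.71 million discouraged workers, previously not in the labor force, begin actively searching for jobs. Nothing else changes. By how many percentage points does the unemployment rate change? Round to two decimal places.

The unemployment rate changes by +4.36 percentage points.

Initially, labor force = 110.80 + 7.29 = 118.09 million, so u = 7.29/118.09 = 6.17%.
After the first change, employed falls and unemployed rises by 3.62; labor force unchanged → E = 107.18, U = 10.91, labor force = 118.09 million.
After the second change, unemployed and labor force both rise by 1.71 → E = 107.18, U = 12.62, labor force = 119.80 million.
New unemployment rate = 12.62 / 119.80 = 10.53%.
Change = 10.53% − 6.17% = +4.36 percentage points.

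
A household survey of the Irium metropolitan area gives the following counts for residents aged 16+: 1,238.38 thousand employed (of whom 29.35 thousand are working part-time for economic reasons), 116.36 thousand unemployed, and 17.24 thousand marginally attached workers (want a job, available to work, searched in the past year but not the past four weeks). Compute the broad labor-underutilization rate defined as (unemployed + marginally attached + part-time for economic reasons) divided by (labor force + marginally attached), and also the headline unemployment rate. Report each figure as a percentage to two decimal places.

Broad underutilization rate ≈ 11.88%; headline unemployment rate ≈ 8.59%.

Labor force = 1,238.38 + 116.36 = 1,354.74 thousand.
Numerator = 116.36 + 17.24 + 29.35 = 162.95 thousand.
Denominator = 1,354.74 + 17.24 = 1,371.98 thousand.
Broad rate = 162.95 / 1,371.98 = 11.88%.
Headline unemployment rate = 116.36 / 1,354.74 = 8.59%.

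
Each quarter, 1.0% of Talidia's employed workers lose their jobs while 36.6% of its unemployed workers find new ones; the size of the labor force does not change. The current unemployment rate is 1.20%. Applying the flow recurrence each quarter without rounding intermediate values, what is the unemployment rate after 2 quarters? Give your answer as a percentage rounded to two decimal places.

With a fixed labor force, u_{t+1} = u_t + s·(1−u_t) − f·u_t = u_t·(1−s−f) + s.
Here 1−s−f = 0.624 and s = 0.010.
u_1 = 0.012000 × 0.624 + 0.010 = 0.017488.
u_2 = 0.017488 × 0.624 + 0.010 = 0.020913.

Unemployment rate after two quarters ≈ 2.09%.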